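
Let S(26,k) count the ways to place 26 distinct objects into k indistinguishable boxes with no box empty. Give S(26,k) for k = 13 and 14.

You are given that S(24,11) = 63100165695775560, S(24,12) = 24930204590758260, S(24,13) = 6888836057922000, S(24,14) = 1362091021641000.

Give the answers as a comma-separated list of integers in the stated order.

i=25: T(25,12)=63100165695775560+12·24930204590758260=362262620784874680 | T(25,13)=24930204590758260+13·6888836057922000=114485073343744260 | T(25,14)=6888836057922000+14·1362091021641000=25958110360896000
i=26: T(26,13)=362262620784874680+13·114485073343744260=1850568574253550060 | T(26,14)=114485073343744260+14·25958110360896000=477898618396288260
Read S(26,13) = 1850568574253550060, S(26,14) = 477898618396288260.

1850568574253550060, 477898618396288260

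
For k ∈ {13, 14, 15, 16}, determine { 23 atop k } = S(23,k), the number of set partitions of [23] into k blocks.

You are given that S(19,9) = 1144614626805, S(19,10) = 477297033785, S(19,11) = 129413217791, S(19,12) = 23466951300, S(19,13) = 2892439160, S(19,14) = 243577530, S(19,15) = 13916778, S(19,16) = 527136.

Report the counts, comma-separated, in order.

r20: T_20,10=10×477297033785+1144614626805=5917584964655; T_20,11=11×129413217791+477297033785=1900842429486; T_20,12=12×23466951300+129413217791=411016633391; T_20,13=13×2892439160+23466951300=61068660380; T_20,14=14×243577530+2892439160=6302524580; T_20,15=15×13916778+243577530=452329200; T_20,16=16×527136+13916778=22350954
r21: T_21,11=11×1900842429486+5917584964655=26826851689001; T_21,12=12×411016633391+1900842429486=6833042030178; T_21,13=13×61068660380+411016633391=1204909218331; T_21,14=14×6302524580+61068660380=149304004500; T_21,15=15×452329200+6302524580=13087462580; T_21,16=16×22350954+452329200=809944464
r22: T_22,12=12×6833042030178+26826851689001=108823356051137; T_22,13=13×1204909218331+6833042030178=22496861868481; T_22,14=14×149304004500+1204909218331=3295165281331; T_22,15=15×13087462580+149304004500=345615943200; T_22,16=16×809944464+13087462580=26046574004
r23: T_23,13=13×22496861868481+108823356051137=401282560341390; T_23,14=14×3295165281331+22496861868481=68629175807115; T_23,15=15×345615943200+3295165281331=8479404429331; T_23,16=16×26046574004+345615943200=762361127264
Read S(23,13) = 401282560341390, S(23,14) = 68629175807115, S(23,15) = 8479404429331, S(23,16) = 762361127264.

401282560341390, 68629175807115, 8479404429331, 762361127264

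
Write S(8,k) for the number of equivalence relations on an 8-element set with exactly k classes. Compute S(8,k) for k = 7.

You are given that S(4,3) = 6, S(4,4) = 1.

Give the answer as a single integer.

r5: T_5,4=4×1+6=10; T_5,5=5×0+1=1
r6: T_6,5=5×1+10=15; T_6,6=6×0+1=1
r7: T_7,6=6×1+15=21; T_7,7=7×0+1=1
r8: T_8,7=7×1+21=28
Read S(8,7) = 28.

28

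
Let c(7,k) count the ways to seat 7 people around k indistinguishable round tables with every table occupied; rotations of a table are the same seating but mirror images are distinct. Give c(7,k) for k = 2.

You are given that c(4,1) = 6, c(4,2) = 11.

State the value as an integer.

1764

row 5: T[5][1]=4·6+0=24  T[5][2]=4·11+6=50
row 6: T[6][1]=5·24+0=120  T[6][2]=5·50+24=274
row 7: T[7][2]=6·274+120=1764
Read c(7,2) = 1764.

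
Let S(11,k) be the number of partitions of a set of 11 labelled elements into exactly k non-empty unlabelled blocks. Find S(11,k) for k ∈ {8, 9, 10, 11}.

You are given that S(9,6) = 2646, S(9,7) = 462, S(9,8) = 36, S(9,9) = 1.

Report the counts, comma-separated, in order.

11880, 1155, 55, 1

row 10: T[10][7]=7·462+2646=5880  T[10][8]=8·36+462=750  T[10][9]=9·1+36=45  T[10][10]=10·0+1=1
row 11: T[11][8]=8·750+5880=11880  T[11][9]=9·45+750=1155  T[11][10]=10·1+45=55  T[11][11]=11·0+1=1
Read S(11,8) = 11880, S(11,9) = 1155, S(11,10) = 55, S(11,11) = 1.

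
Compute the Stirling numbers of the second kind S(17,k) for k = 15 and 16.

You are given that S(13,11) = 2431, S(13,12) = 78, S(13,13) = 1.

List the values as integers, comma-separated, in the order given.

7820, 136

@14  (14,12):78·12+2431→3367, (14,13):1·13+78→91, (14,14):0·14+1→1
@15  (15,13):91·13+3367→4550, (15,14):1·14+91→105, (15,15):0·15+1→1
@16  (16,14):105·14+4550→6020, (16,15):1·15+105→120, (16,16):0·16+1→1
@17  (17,15):120·15+6020→7820, (17,16):1·16+120→136
Read S(17,15) = 7820, S(17,16) = 136.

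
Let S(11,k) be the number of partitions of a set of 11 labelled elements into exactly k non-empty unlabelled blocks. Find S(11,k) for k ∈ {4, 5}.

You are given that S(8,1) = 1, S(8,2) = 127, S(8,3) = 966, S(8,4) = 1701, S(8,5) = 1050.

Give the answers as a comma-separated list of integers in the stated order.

145750, 246730

r9: T_9,2=2×127+1=255; T_9,3=3×966+127=3025; T_9,4=4×1701+966=7770; T_9,5=5×1050+1701=6951
r10: T_10,3=3×3025+255=9330; T_10,4=4×7770+3025=34105; T_10,5=5×6951+7770=42525
r11: T_11,4=4×34105+9330=145750; T_11,5=5×42525+34105=246730
Read S(11,4) = 145750, S(11,5) = 246730.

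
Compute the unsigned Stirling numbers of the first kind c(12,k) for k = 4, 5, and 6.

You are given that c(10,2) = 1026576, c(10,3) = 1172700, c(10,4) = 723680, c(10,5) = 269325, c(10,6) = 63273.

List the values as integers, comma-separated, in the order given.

105258076, 45995730, 13339535

[11] T[11,3]:10*1172700+1026576=12753576 · T[11,4]:10*723680+1172700=8409500 · T[11,5]:10*269325+723680=3416930 · T[11,6]:10*63273+269325=902055
[12] T[12,4]:11*8409500+12753576=105258076 · T[12,5]:11*3416930+8409500=45995730 · T[12,6]:11*902055+3416930=13339535
Read c(12,4) = 105258076, c(12,5) = 45995730, c(12,6) = 13339535.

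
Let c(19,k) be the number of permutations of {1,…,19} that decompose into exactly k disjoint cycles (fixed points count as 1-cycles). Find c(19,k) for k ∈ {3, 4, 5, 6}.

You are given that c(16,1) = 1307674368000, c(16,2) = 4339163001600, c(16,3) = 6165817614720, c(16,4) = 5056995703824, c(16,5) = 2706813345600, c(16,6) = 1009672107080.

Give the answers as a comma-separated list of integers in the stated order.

34012249593822720, 30321254007719424, 17950712280921504, 7551527592063024

[17] T[17,1]:16*1307674368000+0=20922789888000 · T[17,2]:16*4339163001600+1307674368000=70734282393600 · T[17,3]:16*6165817614720+4339163001600=102992244837120 · T[17,4]:16*5056995703824+6165817614720=87077748875904 · T[17,5]:16*2706813345600+5056995703824=48366009233424 · T[17,6]:16*1009672107080+2706813345600=18861567058880
[18] T[18,2]:17*70734282393600+20922789888000=1223405590579200 · T[18,3]:17*102992244837120+70734282393600=1821602444624640 · T[18,4]:17*87077748875904+102992244837120=1583313975727488 · T[18,5]:17*48366009233424+87077748875904=909299905844112 · T[18,6]:17*18861567058880+48366009233424=369012649234384
[19] T[19,3]:18*1821602444624640+1223405590579200=34012249593822720 · T[19,4]:18*1583313975727488+1821602444624640=30321254007719424 · T[19,5]:18*909299905844112+1583313975727488=17950712280921504 · T[19,6]:18*369012649234384+909299905844112=7551527592063024
Read c(19,3) = 34012249593822720, c(19,4) = 30321254007719424, c(19,5) = 17950712280921504, c(19,6) = 7551527592063024.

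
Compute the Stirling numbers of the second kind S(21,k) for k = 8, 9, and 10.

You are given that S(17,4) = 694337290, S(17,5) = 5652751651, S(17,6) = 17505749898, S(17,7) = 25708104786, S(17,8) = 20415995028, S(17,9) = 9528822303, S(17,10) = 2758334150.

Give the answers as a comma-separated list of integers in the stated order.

132511015347084, 123272476465204, 71187132291275

row 18: T[18][5]=5·5652751651+694337290=28958095545  T[18][6]=6·17505749898+5652751651=110687251039  T[18][7]=7·25708104786+17505749898=197462483400  T[18][8]=8·20415995028+25708104786=189036065010  T[18][9]=9·9528822303+20415995028=106175395755  T[18][10]=10·2758334150+9528822303=37112163803
row 19: T[19][6]=6·110687251039+28958095545=693081601779  T[19][7]=7·197462483400+110687251039=1492924634839  T[19][8]=8·189036065010+197462483400=1709751003480  T[19][9]=9·106175395755+189036065010=1144614626805  T[19][10]=10·37112163803+106175395755=477297033785
row 20: T[20][7]=7·1492924634839+693081601779=11143554045652  T[20][8]=8·1709751003480+1492924634839=15170932662679  T[20][9]=9·1144614626805+1709751003480=12011282644725  T[20][10]=10·477297033785+1144614626805=5917584964655
row 21: T[21][8]=8·15170932662679+11143554045652=132511015347084  T[21][9]=9·12011282644725+15170932662679=123272476465204  T[21][10]=10·5917584964655+12011282644725=71187132291275
Read S(21,8) = 132511015347084, S(21,9) = 123272476465204, S(21,10) = 71187132291275.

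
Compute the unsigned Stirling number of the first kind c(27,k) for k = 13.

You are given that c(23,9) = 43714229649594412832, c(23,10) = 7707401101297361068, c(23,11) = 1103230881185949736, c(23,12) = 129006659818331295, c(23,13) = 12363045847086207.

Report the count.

16778377273555183648050

row 24: T[24][10]=23·7707401101297361068+43714229649594412832=220984454979433717396  T[24][11]=23·1103230881185949736+7707401101297361068=33081711368574204996  T[24][12]=23·129006659818331295+1103230881185949736=4070384057007569521  T[24][13]=23·12363045847086207+129006659818331295=413356714301314056
row 25: T[25][11]=24·33081711368574204996+220984454979433717396=1014945527825214637300  T[25][12]=24·4070384057007569521+33081711368574204996=130770928736755873500  T[25][13]=24·413356714301314056+4070384057007569521=13990945200239106865
row 26: T[26][12]=25·130770928736755873500+1014945527825214637300=4284218746244111474800  T[26][13]=25·13990945200239106865+130770928736755873500=480544558742733545125
row 27: T[27][13]=26·480544558742733545125+4284218746244111474800=16778377273555183648050
Read c(27,13) = 16778377273555183648050.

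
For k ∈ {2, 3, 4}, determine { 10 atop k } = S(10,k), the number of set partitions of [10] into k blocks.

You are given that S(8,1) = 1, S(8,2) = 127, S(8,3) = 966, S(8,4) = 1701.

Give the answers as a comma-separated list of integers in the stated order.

511, 9330, 34105

r9: T_9,1=1×1+0=1; T_9,2=2×127+1=255; T_9,3=3×966+127=3025; T_9,4=4×1701+966=7770
r10: T_10,2=2×255+1=511; T_10,3=3×3025+255=9330; T_10,4=4×7770+3025=34105
Read S(10,2) = 511, S(10,3) = 9330, S(10,4) = 34105.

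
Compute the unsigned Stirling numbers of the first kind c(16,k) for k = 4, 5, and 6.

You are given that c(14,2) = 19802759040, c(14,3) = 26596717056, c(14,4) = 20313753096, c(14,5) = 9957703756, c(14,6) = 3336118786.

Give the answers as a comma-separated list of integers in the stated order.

5056995703824, 2706813345600, 1009672107080

@15  (15,3):26596717056·14+19802759040→392156797824, (15,4):20313753096·14+26596717056→310989260400, (15,5):9957703756·14+20313753096→159721605680, (15,6):3336118786·14+9957703756→56663366760
@16  (16,4):310989260400·15+392156797824→5056995703824, (16,5):159721605680·15+310989260400→2706813345600, (16,6):56663366760·15+159721605680→1009672107080
Read c(16,4) = 5056995703824, c(16,5) = 2706813345600, c(16,6) = 1009672107080.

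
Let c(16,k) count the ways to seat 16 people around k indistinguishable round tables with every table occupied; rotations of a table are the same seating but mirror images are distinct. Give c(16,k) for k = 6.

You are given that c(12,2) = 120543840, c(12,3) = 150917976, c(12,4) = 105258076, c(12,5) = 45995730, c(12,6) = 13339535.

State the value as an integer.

@13  (13,3):150917976·12+120543840→1931559552, (13,4):105258076·12+150917976→1414014888, (13,5):45995730·12+105258076→657206836, (13,6):13339535·12+45995730→206070150
@14  (14,4):1414014888·13+1931559552→20313753096, (14,5):657206836·13+1414014888→9957703756, (14,6):206070150·13+657206836→3336118786
@15  (15,5):9957703756·14+20313753096→159721605680, (15,6):3336118786·14+9957703756→56663366760
@16  (16,6):56663366760·15+159721605680→1009672107080
Read c(16,6) = 1009672107080.

1009672107080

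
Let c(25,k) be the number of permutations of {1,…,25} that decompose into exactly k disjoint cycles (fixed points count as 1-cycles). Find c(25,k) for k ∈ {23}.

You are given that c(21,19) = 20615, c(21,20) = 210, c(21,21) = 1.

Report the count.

[22] T[22,20]:21*210+20615=25025 · T[22,21]:21*1+210=231 · T[22,22]:21*0+1=1
[23] T[23,21]:22*231+25025=30107 · T[23,22]:22*1+231=253 · T[23,23]:22*0+1=1
[24] T[24,22]:23*253+30107=35926 · T[24,23]:23*1+253=276
[25] T[25,23]:24*276+35926=42550
Read c(25,23) = 42550.

42550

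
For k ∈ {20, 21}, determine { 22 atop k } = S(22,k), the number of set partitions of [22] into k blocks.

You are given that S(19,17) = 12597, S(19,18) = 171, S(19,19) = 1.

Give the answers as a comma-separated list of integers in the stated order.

row 20: T[20][18]=18·171+12597=15675  T[20][19]=19·1+171=190  T[20][20]=20·0+1=1
row 21: T[21][19]=19·190+15675=19285  T[21][20]=20·1+190=210  T[21][21]=21·0+1=1
row 22: T[22][20]=20·210+19285=23485  T[22][21]=21·1+210=231
Read S(22,20) = 23485, S(22,21) = 231.

23485, 231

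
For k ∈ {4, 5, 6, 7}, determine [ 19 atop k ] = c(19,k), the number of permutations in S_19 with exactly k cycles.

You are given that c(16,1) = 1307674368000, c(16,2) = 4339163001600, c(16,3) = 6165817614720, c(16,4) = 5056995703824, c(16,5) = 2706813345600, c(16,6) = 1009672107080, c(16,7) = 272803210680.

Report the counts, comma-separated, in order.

30321254007719424, 17950712280921504, 7551527592063024, 2353125040549984

@17  (17,2):4339163001600·16+1307674368000→70734282393600, (17,3):6165817614720·16+4339163001600→102992244837120, (17,4):5056995703824·16+6165817614720→87077748875904, (17,5):2706813345600·16+5056995703824→48366009233424, (17,6):1009672107080·16+2706813345600→18861567058880, (17,7):272803210680·16+1009672107080→5374523477960
@18  (18,3):102992244837120·17+70734282393600→1821602444624640, (18,4):87077748875904·17+102992244837120→1583313975727488, (18,5):48366009233424·17+87077748875904→909299905844112, (18,6):18861567058880·17+48366009233424→369012649234384, (18,7):5374523477960·17+18861567058880→110228466184200
@19  (19,4):1583313975727488·18+1821602444624640→30321254007719424, (19,5):909299905844112·18+1583313975727488→17950712280921504, (19,6):369012649234384·18+909299905844112→7551527592063024, (19,7):110228466184200·18+369012649234384→2353125040549984
Read c(19,4) = 30321254007719424, c(19,5) = 17950712280921504, c(19,6) = 7551527592063024, c(19,7) = 2353125040549984.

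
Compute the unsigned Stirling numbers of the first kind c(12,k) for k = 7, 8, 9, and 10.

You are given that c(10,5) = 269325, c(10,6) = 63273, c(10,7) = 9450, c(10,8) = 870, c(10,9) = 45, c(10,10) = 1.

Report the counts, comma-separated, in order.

[11] T[11,6]:10*63273+269325=902055 · T[11,7]:10*9450+63273=157773 · T[11,8]:10*870+9450=18150 · T[11,9]:10*45+870=1320 · T[11,10]:10*1+45=55
[12] T[12,7]:11*157773+902055=2637558 · T[12,8]:11*18150+157773=357423 · T[12,9]:11*1320+18150=32670 · T[12,10]:11*55+1320=1925
Read c(12,7) = 2637558, c(12,8) = 357423, c(12,9) = 32670, c(12,10) = 1925.

2637558, 357423, 32670, 1925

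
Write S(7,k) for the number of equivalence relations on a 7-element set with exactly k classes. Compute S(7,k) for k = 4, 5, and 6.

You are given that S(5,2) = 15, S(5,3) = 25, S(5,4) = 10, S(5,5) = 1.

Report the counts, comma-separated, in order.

[6] T[6,3]:3*25+15=90 · T[6,4]:4*10+25=65 · T[6,5]:5*1+10=15 · T[6,6]:6*0+1=1
[7] T[7,4]:4*65+90=350 · T[7,5]:5*15+65=140 · T[7,6]:6*1+15=21
Read S(7,4) = 350, S(7,5) = 140, S(7,6) = 21.

350, 140, 21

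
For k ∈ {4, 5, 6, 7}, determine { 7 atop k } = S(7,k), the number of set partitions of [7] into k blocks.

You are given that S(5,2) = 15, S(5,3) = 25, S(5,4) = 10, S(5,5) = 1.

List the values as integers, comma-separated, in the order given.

@6  (6,3):25·3+15→90, (6,4):10·4+25→65, (6,5):1·5+10→15, (6,6):0·6+1→1
@7  (7,4):65·4+90→350, (7,5):15·5+65→140, (7,6):1·6+15→21, (7,7):0·7+1→1
Read S(7,4) = 350, S(7,5) = 140, S(7,6) = 21, S(7,7) = 1.

350, 140, 21, 1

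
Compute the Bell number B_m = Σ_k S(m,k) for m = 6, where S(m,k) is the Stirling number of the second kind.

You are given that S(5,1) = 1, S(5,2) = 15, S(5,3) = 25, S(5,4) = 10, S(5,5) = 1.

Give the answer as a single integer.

203

r6: T_6,1=1×1+0=1; T_6,2=2×15+1=31; T_6,3=3×25+15=90; T_6,4=4×10+25=65; T_6,5=5×1+10=15; T_6,6=6×0+1=1
B_6 = ΣS(6,k) = 1+31+90+65+15+1 = 203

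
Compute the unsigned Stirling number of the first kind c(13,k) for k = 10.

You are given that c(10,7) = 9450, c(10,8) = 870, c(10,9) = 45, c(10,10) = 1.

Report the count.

55770

@11  (11,8):870·10+9450→18150, (11,9):45·10+870→1320, (11,10):1·10+45→55
@12  (12,9):1320·11+18150→32670, (12,10):55·11+1320→1925
@13  (13,10):1925·12+32670→55770
Read c(13,10) = 55770.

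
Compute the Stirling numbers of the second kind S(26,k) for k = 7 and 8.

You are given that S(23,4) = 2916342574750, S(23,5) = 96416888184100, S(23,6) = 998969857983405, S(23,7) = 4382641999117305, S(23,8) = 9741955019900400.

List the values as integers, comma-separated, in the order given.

1631853797991016600, 5749622251945664950

@24  (24,5):96416888184100·5+2916342574750→485000783495250, (24,6):998969857983405·6+96416888184100→6090236036084530, (24,7):4382641999117305·7+998969857983405→31677463851804540, (24,8):9741955019900400·8+4382641999117305→82318282158320505
@25  (25,6):6090236036084530·6+485000783495250→37026417000002430, (25,7):31677463851804540·7+6090236036084530→227832482998716310, (25,8):82318282158320505·8+31677463851804540→690223721118368580
@26  (26,7):227832482998716310·7+37026417000002430→1631853797991016600, (26,8):690223721118368580·8+227832482998716310→5749622251945664950
Read S(26,7) = 1631853797991016600, S(26,8) = 5749622251945664950.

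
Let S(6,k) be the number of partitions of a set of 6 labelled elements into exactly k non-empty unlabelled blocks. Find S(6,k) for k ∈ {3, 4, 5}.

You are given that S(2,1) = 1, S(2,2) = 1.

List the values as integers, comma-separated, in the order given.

90, 65, 15

@3  (3,1):1·1+0→1, (3,2):1·2+1→3, (3,3):0·3+1→1
@4  (4,1):1·1+0→1, (4,2):3·2+1→7, (4,3):1·3+3→6, (4,4):0·4+1→1
@5  (5,2):7·2+1→15, (5,3):6·3+7→25, (5,4):1·4+6→10, (5,5):0·5+1→1
@6  (6,3):25·3+15→90, (6,4):10·4+25→65, (6,5):1·5+10→15
Read S(6,3) = 90, S(6,4) = 65, S(6,5) = 15.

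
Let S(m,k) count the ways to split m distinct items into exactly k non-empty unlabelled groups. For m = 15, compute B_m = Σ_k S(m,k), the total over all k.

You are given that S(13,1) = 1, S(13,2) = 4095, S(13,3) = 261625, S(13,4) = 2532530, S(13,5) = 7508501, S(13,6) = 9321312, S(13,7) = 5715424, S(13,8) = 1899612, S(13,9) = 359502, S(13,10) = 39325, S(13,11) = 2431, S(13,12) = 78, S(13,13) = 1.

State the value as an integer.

r14: T_14,1=1×1+0=1; T_14,2=2×4095+1=8191; T_14,3=3×261625+4095=788970; T_14,4=4×2532530+261625=10391745; T_14,5=5×7508501+2532530=40075035; T_14,6=6×9321312+7508501=63436373; T_14,7=7×5715424+9321312=49329280; T_14,8=8×1899612+5715424=20912320; T_14,9=9×359502+1899612=5135130; T_14,10=10×39325+359502=752752; T_14,11=11×2431+39325=66066; T_14,12=12×78+2431=3367; T_14,13=13×1+78=91; T_14,14=14×0+1=1
r15: T_15,1=1×1+0=1; T_15,2=2×8191+1=16383; T_15,3=3×788970+8191=2375101; T_15,4=4×10391745+788970=42355950; T_15,5=5×40075035+10391745=210766920; T_15,6=6×63436373+40075035=420693273; T_15,7=7×49329280+63436373=408741333; T_15,8=8×20912320+49329280=216627840; T_15,9=9×5135130+20912320=67128490; T_15,10=10×752752+5135130=12662650; T_15,11=11×66066+752752=1479478; T_15,12=12×3367+66066=106470; T_15,13=13×91+3367=4550; T_15,14=14×1+91=105; T_15,15=15×0+1=1
B_15 = ΣS(15,k) = 1+16383+2375101+42355950+210766920+420693273+408741333+216627840+67128490+12662650+1479478+106470+4550+105+1 = 1382958545

1382958545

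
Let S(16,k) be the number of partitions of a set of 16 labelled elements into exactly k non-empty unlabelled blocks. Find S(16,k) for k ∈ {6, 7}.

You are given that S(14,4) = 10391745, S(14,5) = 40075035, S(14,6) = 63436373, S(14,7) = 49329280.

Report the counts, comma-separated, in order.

row 15: T[15][5]=5·40075035+10391745=210766920  T[15][6]=6·63436373+40075035=420693273  T[15][7]=7·49329280+63436373=408741333
row 16: T[16][6]=6·420693273+210766920=2734926558  T[16][7]=7·408741333+420693273=3281882604
Read S(16,6) = 2734926558, S(16,7) = 3281882604.

2734926558, 3281882604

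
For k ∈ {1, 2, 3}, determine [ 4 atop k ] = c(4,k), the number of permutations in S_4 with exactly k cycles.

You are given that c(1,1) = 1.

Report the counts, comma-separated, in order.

row 2: T[2][1]=1·1+0=1  T[2][2]=1·0+1=1
row 3: T[3][1]=2·1+0=2  T[3][2]=2·1+1=3  T[3][3]=2·0+1=1
row 4: T[4][1]=3·2+0=6  T[4][2]=3·3+2=11  T[4][3]=3·1+3=6
Read c(4,1) = 6, c(4,2) = 11, c(4,3) = 6.

6, 11, 6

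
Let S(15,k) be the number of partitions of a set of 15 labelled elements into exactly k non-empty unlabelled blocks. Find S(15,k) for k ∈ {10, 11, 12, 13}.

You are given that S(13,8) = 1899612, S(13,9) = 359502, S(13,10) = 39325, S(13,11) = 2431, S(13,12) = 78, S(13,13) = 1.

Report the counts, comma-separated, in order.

[14] T[14,9]:9*359502+1899612=5135130 · T[14,10]:10*39325+359502=752752 · T[14,11]:11*2431+39325=66066 · T[14,12]:12*78+2431=3367 · T[14,13]:13*1+78=91
[15] T[15,10]:10*752752+5135130=12662650 · T[15,11]:11*66066+752752=1479478 · T[15,12]:12*3367+66066=106470 · T[15,13]:13*91+3367=4550
Read S(15,10) = 12662650, S(15,11) = 1479478, S(15,12) = 106470, S(15,13) = 4550.

12662650, 1479478, 106470, 4550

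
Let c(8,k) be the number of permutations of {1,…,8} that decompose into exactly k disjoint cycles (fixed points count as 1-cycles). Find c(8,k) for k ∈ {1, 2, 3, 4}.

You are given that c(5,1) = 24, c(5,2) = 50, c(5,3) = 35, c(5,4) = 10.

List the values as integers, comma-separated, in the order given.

[6] T[6,1]:5*24+0=120 · T[6,2]:5*50+24=274 · T[6,3]:5*35+50=225 · T[6,4]:5*10+35=85
[7] T[7,1]:6*120+0=720 · T[7,2]:6*274+120=1764 · T[7,3]:6*225+274=1624 · T[7,4]:6*85+225=735
[8] T[8,1]:7*720+0=5040 · T[8,2]:7*1764+720=13068 · T[8,3]:7*1624+1764=13132 · T[8,4]:7*735+1624=6769
Read c(8,1) = 5040, c(8,2) = 13068, c(8,3) = 13132, c(8,4) = 6769.

5040, 13068, 13132, 6769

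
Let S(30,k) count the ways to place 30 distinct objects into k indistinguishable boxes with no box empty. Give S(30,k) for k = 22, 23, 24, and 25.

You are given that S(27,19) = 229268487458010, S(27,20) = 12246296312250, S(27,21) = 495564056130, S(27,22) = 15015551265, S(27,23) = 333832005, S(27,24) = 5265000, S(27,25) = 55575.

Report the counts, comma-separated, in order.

1848018090851790, 71823880393200, 2157580085700, 49402080000

r28: T_28,20=20×12246296312250+229268487458010=474194413703010; T_28,21=21×495564056130+12246296312250=22653141490980; T_28,22=22×15015551265+495564056130=825906183960; T_28,23=23×333832005+15015551265=22693687380; T_28,24=24×5265000+333832005=460192005; T_28,25=25×55575+5265000=6654375
r29: T_29,21=21×22653141490980+474194413703010=949910385013590; T_29,22=22×825906183960+22653141490980=40823077538100; T_29,23=23×22693687380+825906183960=1347860993700; T_29,24=24×460192005+22693687380=33738295500; T_29,25=25×6654375+460192005=626551380
r30: T_30,22=22×40823077538100+949910385013590=1848018090851790; T_30,23=23×1347860993700+40823077538100=71823880393200; T_30,24=24×33738295500+1347860993700=2157580085700; T_30,25=25×626551380+33738295500=49402080000
Read S(30,22) = 1848018090851790, S(30,23) = 71823880393200, S(30,24) = 2157580085700, S(30,25) = 49402080000.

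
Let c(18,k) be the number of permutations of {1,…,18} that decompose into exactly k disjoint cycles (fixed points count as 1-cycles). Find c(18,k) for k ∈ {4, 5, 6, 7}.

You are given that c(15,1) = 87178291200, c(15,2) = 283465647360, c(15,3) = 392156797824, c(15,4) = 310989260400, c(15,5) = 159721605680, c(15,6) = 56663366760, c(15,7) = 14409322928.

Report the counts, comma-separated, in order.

1583313975727488, 909299905844112, 369012649234384, 110228466184200

[16] T[16,2]:15*283465647360+87178291200=4339163001600 · T[16,3]:15*392156797824+283465647360=6165817614720 · T[16,4]:15*310989260400+392156797824=5056995703824 · T[16,5]:15*159721605680+310989260400=2706813345600 · T[16,6]:15*56663366760+159721605680=1009672107080 · T[16,7]:15*14409322928+56663366760=272803210680
[17] T[17,3]:16*6165817614720+4339163001600=102992244837120 · T[17,4]:16*5056995703824+6165817614720=87077748875904 · T[17,5]:16*2706813345600+5056995703824=48366009233424 · T[17,6]:16*1009672107080+2706813345600=18861567058880 · T[17,7]:16*272803210680+1009672107080=5374523477960
[18] T[18,4]:17*87077748875904+102992244837120=1583313975727488 · T[18,5]:17*48366009233424+87077748875904=909299905844112 · T[18,6]:17*18861567058880+48366009233424=369012649234384 · T[18,7]:17*5374523477960+18861567058880=110228466184200
Read c(18,4) = 1583313975727488, c(18,5) = 909299905844112, c(18,6) = 369012649234384, c(18,7) = 110228466184200.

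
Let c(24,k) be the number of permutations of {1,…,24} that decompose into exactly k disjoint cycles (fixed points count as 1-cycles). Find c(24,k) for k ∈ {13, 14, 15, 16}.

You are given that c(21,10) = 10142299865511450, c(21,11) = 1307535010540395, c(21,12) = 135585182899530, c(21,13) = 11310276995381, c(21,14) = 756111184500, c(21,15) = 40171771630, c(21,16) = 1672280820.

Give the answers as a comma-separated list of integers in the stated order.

413356714301314056, 34701806448704206, 2406046038644556, 137272511800831

[22] T[22,11]:21*1307535010540395+10142299865511450=37600535086859745 · T[22,12]:21*135585182899530+1307535010540395=4154823851430525 · T[22,13]:21*11310276995381+135585182899530=373100999802531 · T[22,14]:21*756111184500+11310276995381=27188611869881 · T[22,15]:21*40171771630+756111184500=1599718388730 · T[22,16]:21*1672280820+40171771630=75289668850
[23] T[23,12]:22*4154823851430525+37600535086859745=129006659818331295 · T[23,13]:22*373100999802531+4154823851430525=12363045847086207 · T[23,14]:22*27188611869881+373100999802531=971250460939913 · T[23,15]:22*1599718388730+27188611869881=62382416421941 · T[23,16]:22*75289668850+1599718388730=3256091103430
[24] T[24,13]:23*12363045847086207+129006659818331295=413356714301314056 · T[24,14]:23*971250460939913+12363045847086207=34701806448704206 · T[24,15]:23*62382416421941+971250460939913=2406046038644556 · T[24,16]:23*3256091103430+62382416421941=137272511800831
Read c(24,13) = 413356714301314056, c(24,14) = 34701806448704206, c(24,15) = 2406046038644556, c(24,16) = 137272511800831.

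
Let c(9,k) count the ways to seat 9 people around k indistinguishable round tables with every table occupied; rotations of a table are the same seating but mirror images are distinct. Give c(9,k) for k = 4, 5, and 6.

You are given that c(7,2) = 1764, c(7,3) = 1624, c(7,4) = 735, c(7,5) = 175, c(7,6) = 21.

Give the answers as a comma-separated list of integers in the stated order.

r8: T_8,3=7×1624+1764=13132; T_8,4=7×735+1624=6769; T_8,5=7×175+735=1960; T_8,6=7×21+175=322
r9: T_9,4=8×6769+13132=67284; T_9,5=8×1960+6769=22449; T_9,6=8×322+1960=4536
Read c(9,4) = 67284, c(9,5) = 22449, c(9,6) = 4536.

67284, 22449, 4536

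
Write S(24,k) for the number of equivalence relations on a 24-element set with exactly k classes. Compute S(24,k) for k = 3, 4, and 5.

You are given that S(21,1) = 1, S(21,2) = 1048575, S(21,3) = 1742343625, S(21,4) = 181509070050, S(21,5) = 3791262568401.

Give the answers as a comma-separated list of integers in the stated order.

47063200806, 11681056634501, 485000783495250

row 22: T[22][1]=1·1+0=1  T[22][2]=2·1048575+1=2097151  T[22][3]=3·1742343625+1048575=5228079450  T[22][4]=4·181509070050+1742343625=727778623825  T[22][5]=5·3791262568401+181509070050=19137821912055
row 23: T[23][2]=2·2097151+1=4194303  T[23][3]=3·5228079450+2097151=15686335501  T[23][4]=4·727778623825+5228079450=2916342574750  T[23][5]=5·19137821912055+727778623825=96416888184100
row 24: T[24][3]=3·15686335501+4194303=47063200806  T[24][4]=4·2916342574750+15686335501=11681056634501  T[24][5]=5·96416888184100+2916342574750=485000783495250
Read S(24,3) = 47063200806, S(24,4) = 11681056634501, S(24,5) = 485000783495250.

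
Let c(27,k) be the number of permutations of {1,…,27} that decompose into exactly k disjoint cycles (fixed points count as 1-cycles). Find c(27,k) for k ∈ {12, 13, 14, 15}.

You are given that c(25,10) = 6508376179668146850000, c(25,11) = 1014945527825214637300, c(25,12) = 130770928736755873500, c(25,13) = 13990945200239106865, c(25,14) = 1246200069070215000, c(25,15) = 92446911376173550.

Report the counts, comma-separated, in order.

143271701777645411127300, 16778377273555183648050, 1654339178844590073615, 137637641117332879365

r26: T_26,11=25×1014945527825214637300+6508376179668146850000=31882014375298512782500; T_26,12=25×130770928736755873500+1014945527825214637300=4284218746244111474800; T_26,13=25×13990945200239106865+130770928736755873500=480544558742733545125; T_26,14=25×1246200069070215000+13990945200239106865=45145946926994481865; T_26,15=25×92446911376173550+1246200069070215000=3557372853474553750
r27: T_27,12=26×4284218746244111474800+31882014375298512782500=143271701777645411127300; T_27,13=26×480544558742733545125+4284218746244111474800=16778377273555183648050; T_27,14=26×45145946926994481865+480544558742733545125=1654339178844590073615; T_27,15=26×3557372853474553750+45145946926994481865=137637641117332879365
Read c(27,12) = 143271701777645411127300, c(27,13) = 16778377273555183648050, c(27,14) = 1654339178844590073615, c(27,15) = 137637641117332879365.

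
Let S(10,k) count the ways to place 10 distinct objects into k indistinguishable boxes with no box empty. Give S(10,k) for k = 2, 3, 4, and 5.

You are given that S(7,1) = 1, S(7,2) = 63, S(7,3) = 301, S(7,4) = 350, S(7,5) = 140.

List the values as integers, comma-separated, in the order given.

[8] T[8,1]:1*1+0=1 · T[8,2]:2*63+1=127 · T[8,3]:3*301+63=966 · T[8,4]:4*350+301=1701 · T[8,5]:5*140+350=1050
[9] T[9,1]:1*1+0=1 · T[9,2]:2*127+1=255 · T[9,3]:3*966+127=3025 · T[9,4]:4*1701+966=7770 · T[9,5]:5*1050+1701=6951
[10] T[10,2]:2*255+1=511 · T[10,3]:3*3025+255=9330 · T[10,4]:4*7770+3025=34105 · T[10,5]:5*6951+7770=42525
Read S(10,2) = 511, S(10,3) = 9330, S(10,4) = 34105, S(10,5) = 42525.

511, 9330, 34105, 42525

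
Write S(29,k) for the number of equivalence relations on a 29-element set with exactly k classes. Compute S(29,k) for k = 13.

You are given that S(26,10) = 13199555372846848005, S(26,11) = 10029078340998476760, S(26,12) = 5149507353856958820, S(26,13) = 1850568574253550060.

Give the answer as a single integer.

r27: T_27,11=11×10029078340998476760+13199555372846848005=123519417123830092365; T_27,12=12×5149507353856958820+10029078340998476760=71823166587281982600; T_27,13=13×1850568574253550060+5149507353856958820=29206898819153109600
r28: T_28,12=12×71823166587281982600+123519417123830092365=985397416171213883565; T_28,13=13×29206898819153109600+71823166587281982600=451512851236272407400
r29: T_29,13=13×451512851236272407400+985397416171213883565=6855064482242755179765
Read S(29,13) = 6855064482242755179765.

6855064482242755179765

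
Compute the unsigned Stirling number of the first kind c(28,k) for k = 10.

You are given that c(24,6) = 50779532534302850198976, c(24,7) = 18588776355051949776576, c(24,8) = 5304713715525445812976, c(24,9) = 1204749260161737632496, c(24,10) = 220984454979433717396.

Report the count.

195460557459107504515368560

i=25: T(25,7)=50779532534302850198976+24·18588776355051949776576=496910165055549644836800 | T(25,8)=18588776355051949776576+24·5304713715525445812976=145901905527662649288000 | T(25,9)=5304713715525445812976+24·1204749260161737632496=34218695959407148992880 | T(25,10)=1204749260161737632496+24·220984454979433717396=6508376179668146850000
i=26: T(26,8)=496910165055549644836800+25·145901905527662649288000=4144457803247115877036800 | T(26,9)=145901905527662649288000+25·34218695959407148992880=1001369304512841374110000 | T(26,10)=34218695959407148992880+25·6508376179668146850000=196928100451110820242880
i=27: T(27,9)=4144457803247115877036800+26·1001369304512841374110000=30180059720580991603896800 | T(27,10)=1001369304512841374110000+26·196928100451110820242880=6121499916241722700424880
i=28: T(28,10)=30180059720580991603896800+27·6121499916241722700424880=195460557459107504515368560
Read c(28,10) = 195460557459107504515368560.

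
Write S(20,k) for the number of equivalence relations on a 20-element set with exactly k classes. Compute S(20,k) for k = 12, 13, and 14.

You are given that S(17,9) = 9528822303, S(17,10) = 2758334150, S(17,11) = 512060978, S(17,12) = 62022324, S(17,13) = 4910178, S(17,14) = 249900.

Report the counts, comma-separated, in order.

i=18: T(18,10)=9528822303+10·2758334150=37112163803 | T(18,11)=2758334150+11·512060978=8391004908 | T(18,12)=512060978+12·62022324=1256328866 | T(18,13)=62022324+13·4910178=125854638 | T(18,14)=4910178+14·249900=8408778
i=19: T(19,11)=37112163803+11·8391004908=129413217791 | T(19,12)=8391004908+12·1256328866=23466951300 | T(19,13)=1256328866+13·125854638=2892439160 | T(19,14)=125854638+14·8408778=243577530
i=20: T(20,12)=129413217791+12·23466951300=411016633391 | T(20,13)=23466951300+13·2892439160=61068660380 | T(20,14)=2892439160+14·243577530=6302524580
Read S(20,12) = 411016633391, S(20,13) = 61068660380, S(20,14) = 6302524580.

411016633391, 61068660380, 6302524580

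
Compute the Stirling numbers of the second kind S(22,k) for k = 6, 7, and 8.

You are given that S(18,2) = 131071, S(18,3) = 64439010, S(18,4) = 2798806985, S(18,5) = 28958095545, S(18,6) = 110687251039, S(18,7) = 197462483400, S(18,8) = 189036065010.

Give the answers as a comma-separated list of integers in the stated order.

163305339345225, 602762379967440, 1142399079991620

i=19: T(19,3)=131071+3·64439010=193448101 | T(19,4)=64439010+4·2798806985=11259666950 | T(19,5)=2798806985+5·28958095545=147589284710 | T(19,6)=28958095545+6·110687251039=693081601779 | T(19,7)=110687251039+7·197462483400=1492924634839 | T(19,8)=197462483400+8·189036065010=1709751003480
i=20: T(20,4)=193448101+4·11259666950=45232115901 | T(20,5)=11259666950+5·147589284710=749206090500 | T(20,6)=147589284710+6·693081601779=4306078895384 | T(20,7)=693081601779+7·1492924634839=11143554045652 | T(20,8)=1492924634839+8·1709751003480=15170932662679
i=21: T(21,5)=45232115901+5·749206090500=3791262568401 | T(21,6)=749206090500+6·4306078895384=26585679462804 | T(21,7)=4306078895384+7·11143554045652=82310957214948 | T(21,8)=11143554045652+8·15170932662679=132511015347084
i=22: T(22,6)=3791262568401+6·26585679462804=163305339345225 | T(22,7)=26585679462804+7·82310957214948=602762379967440 | T(22,8)=82310957214948+8·132511015347084=1142399079991620
Read S(22,6) = 163305339345225, S(22,7) = 602762379967440, S(22,8) = 1142399079991620.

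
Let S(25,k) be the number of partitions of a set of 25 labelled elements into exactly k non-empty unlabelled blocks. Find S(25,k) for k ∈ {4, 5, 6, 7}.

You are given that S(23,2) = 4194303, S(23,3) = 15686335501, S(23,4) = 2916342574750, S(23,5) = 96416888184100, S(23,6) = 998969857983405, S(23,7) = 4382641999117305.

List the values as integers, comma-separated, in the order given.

46771289738810, 2436684974110751, 37026417000002430, 227832482998716310

@24  (24,3):15686335501·3+4194303→47063200806, (24,4):2916342574750·4+15686335501→11681056634501, (24,5):96416888184100·5+2916342574750→485000783495250, (24,6):998969857983405·6+96416888184100→6090236036084530, (24,7):4382641999117305·7+998969857983405→31677463851804540
@25  (25,4):11681056634501·4+47063200806→46771289738810, (25,5):485000783495250·5+11681056634501→2436684974110751, (25,6):6090236036084530·6+485000783495250→37026417000002430, (25,7):31677463851804540·7+6090236036084530→227832482998716310
Read S(25,4) = 46771289738810, S(25,5) = 2436684974110751, S(25,6) = 37026417000002430, S(25,7) = 227832482998716310.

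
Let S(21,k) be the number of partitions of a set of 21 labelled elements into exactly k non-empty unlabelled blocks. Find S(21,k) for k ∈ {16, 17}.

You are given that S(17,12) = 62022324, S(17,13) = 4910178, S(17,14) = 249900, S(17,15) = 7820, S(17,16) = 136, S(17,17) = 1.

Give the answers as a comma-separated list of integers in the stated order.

809944464, 34952799

@18  (18,13):4910178·13+62022324→125854638, (18,14):249900·14+4910178→8408778, (18,15):7820·15+249900→367200, (18,16):136·16+7820→9996, (18,17):1·17+136→153
@19  (19,14):8408778·14+125854638→243577530, (19,15):367200·15+8408778→13916778, (19,16):9996·16+367200→527136, (19,17):153·17+9996→12597
@20  (20,15):13916778·15+243577530→452329200, (20,16):527136·16+13916778→22350954, (20,17):12597·17+527136→741285
@21  (21,16):22350954·16+452329200→809944464, (21,17):741285·17+22350954→34952799
Read S(21,16) = 809944464, S(21,17) = 34952799.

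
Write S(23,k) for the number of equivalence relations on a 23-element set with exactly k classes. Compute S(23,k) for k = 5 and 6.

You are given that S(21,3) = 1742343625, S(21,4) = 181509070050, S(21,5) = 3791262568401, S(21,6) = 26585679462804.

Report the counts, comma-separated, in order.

96416888184100, 998969857983405

row 22: T[22][4]=4·181509070050+1742343625=727778623825  T[22][5]=5·3791262568401+181509070050=19137821912055  T[22][6]=6·26585679462804+3791262568401=163305339345225
row 23: T[23][5]=5·19137821912055+727778623825=96416888184100  T[23][6]=6·163305339345225+19137821912055=998969857983405
Read S(23,5) = 96416888184100, S(23,6) = 998969857983405.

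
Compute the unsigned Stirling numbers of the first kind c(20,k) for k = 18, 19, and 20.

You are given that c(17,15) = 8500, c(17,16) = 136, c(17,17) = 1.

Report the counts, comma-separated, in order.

r18: T_18,16=17×136+8500=10812; T_18,17=17×1+136=153; T_18,18=17×0+1=1
r19: T_19,17=18×153+10812=13566; T_19,18=18×1+153=171; T_19,19=18×0+1=1
r20: T_20,18=19×171+13566=16815; T_20,19=19×1+171=190; T_20,20=19×0+1=1
Read c(20,18) = 16815, c(20,19) = 190, c(20,20) = 1.

16815, 190, 1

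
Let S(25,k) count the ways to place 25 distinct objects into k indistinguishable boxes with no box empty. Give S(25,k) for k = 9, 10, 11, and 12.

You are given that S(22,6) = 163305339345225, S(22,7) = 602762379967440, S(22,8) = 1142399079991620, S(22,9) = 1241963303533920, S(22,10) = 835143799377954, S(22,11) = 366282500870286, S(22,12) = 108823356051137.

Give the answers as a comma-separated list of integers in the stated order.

1167921451092973005, 1203163392175387500, 802355904438462660, 362262620784874680

r23: T_23,7=7×602762379967440+163305339345225=4382641999117305; T_23,8=8×1142399079991620+602762379967440=9741955019900400; T_23,9=9×1241963303533920+1142399079991620=12320068811796900; T_23,10=10×835143799377954+1241963303533920=9593401297313460; T_23,11=11×366282500870286+835143799377954=4864251308951100; T_23,12=12×108823356051137+366282500870286=1672162773483930
r24: T_24,8=8×9741955019900400+4382641999117305=82318282158320505; T_24,9=9×12320068811796900+9741955019900400=120622574326072500; T_24,10=10×9593401297313460+12320068811796900=108254081784931500; T_24,11=11×4864251308951100+9593401297313460=63100165695775560; T_24,12=12×1672162773483930+4864251308951100=24930204590758260
r25: T_25,9=9×120622574326072500+82318282158320505=1167921451092973005; T_25,10=10×108254081784931500+120622574326072500=1203163392175387500; T_25,11=11×63100165695775560+108254081784931500=802355904438462660; T_25,12=12×24930204590758260+63100165695775560=362262620784874680
Read S(25,9) = 1167921451092973005, S(25,10) = 1203163392175387500, S(25,11) = 802355904438462660, S(25,12) = 362262620784874680.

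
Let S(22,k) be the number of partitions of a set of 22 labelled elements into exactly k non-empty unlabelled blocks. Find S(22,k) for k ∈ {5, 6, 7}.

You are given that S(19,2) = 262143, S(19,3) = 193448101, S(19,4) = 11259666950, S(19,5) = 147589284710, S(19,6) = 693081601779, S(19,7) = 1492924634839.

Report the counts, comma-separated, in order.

19137821912055, 163305339345225, 602762379967440

i=20: T(20,3)=262143+3·193448101=580606446 | T(20,4)=193448101+4·11259666950=45232115901 | T(20,5)=11259666950+5·147589284710=749206090500 | T(20,6)=147589284710+6·693081601779=4306078895384 | T(20,7)=693081601779+7·1492924634839=11143554045652
i=21: T(21,4)=580606446+4·45232115901=181509070050 | T(21,5)=45232115901+5·749206090500=3791262568401 | T(21,6)=749206090500+6·4306078895384=26585679462804 | T(21,7)=4306078895384+7·11143554045652=82310957214948
i=22: T(22,5)=181509070050+5·3791262568401=19137821912055 | T(22,6)=3791262568401+6·26585679462804=163305339345225 | T(22,7)=26585679462804+7·82310957214948=602762379967440
Read S(22,5) = 19137821912055, S(22,6) = 163305339345225, S(22,7) = 602762379967440.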